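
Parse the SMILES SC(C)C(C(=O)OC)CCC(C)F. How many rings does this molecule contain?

In SMILES, each pair of matching ring-closure digits denotes one ring-closing bond; the number of such bonds equals the number of independent rings.
Ring-closure bonds here: 0.

0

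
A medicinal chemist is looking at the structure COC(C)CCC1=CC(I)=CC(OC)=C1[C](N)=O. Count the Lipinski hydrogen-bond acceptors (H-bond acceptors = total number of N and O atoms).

4

N atoms: 1; O atoms: 3.
Lipinski HBA = 1 + 3 = 4.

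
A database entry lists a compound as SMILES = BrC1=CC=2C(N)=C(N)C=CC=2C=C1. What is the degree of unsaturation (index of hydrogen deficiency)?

7

Molecular formula: C10H9BrN2.
DoU = (2C + 2 + N − H − X) / 2, where X is the halogen count and O/S are ignored.
    = (2·10 + 2 + 2 − 9 − 1) / 2 = 14 / 2 = 7.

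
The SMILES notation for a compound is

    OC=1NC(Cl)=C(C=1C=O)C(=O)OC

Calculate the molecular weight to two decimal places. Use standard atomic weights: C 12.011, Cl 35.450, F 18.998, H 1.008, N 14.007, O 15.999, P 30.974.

First, the molecular formula is C7H6ClNO4 (counting implicit H from valence).
  C: 7 × 12.011 = 84.077
  Cl: 1 × 35.450 = 35.450
  H: 6 × 1.008 = 6.048
  N: 1 × 14.007 = 14.007
  O: 4 × 15.999 = 63.996
Sum: 7×12.011 + 1×35.450 + 6×1.008 + 1×14.007 + 4×15.999 = 203.578 → 203.58 g/mol.

203.58 g/mol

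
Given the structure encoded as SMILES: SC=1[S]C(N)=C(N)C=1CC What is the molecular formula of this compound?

C6H10N2S2

Walk through each heavy atom and fill implicit hydrogens from standard valence (C 4, N 3, O 2, S 2, halogen 1):
  atom 1: S, bond orders sum to 1 (valence 2) → 1 H
  atom 2: C, bond orders sum to 4 (valence 4) → 0 H
  atom 3: S with explicit H count 0
  atom 4: C, bond orders sum to 4 (valence 4) → 0 H
  atom 5: N, bond orders sum to 1 (valence 3) → 2 H
  atom 6: C, bond orders sum to 4 (valence 4) → 0 H
  atom 7: N, bond orders sum to 1 (valence 3) → 2 H
  atom 8: C, bond orders sum to 4 (valence 4) → 0 H
  atom 9: C, bond orders sum to 2 (valence 4) → 2 H
  atom 10: C, bond orders sum to 1 (valence 4) → 3 H
Totals → C:6, H:10, N:2, S:2.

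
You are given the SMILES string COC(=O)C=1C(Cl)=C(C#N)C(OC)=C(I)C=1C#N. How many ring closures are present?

In SMILES, each pair of matching ring-closure digits denotes one ring-closing bond; the number of such bonds equals the number of independent rings.
Ring-closure bonds here: 1.

1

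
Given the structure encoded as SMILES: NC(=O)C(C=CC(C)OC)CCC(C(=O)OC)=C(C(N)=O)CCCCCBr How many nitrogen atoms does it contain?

Scan the SMILES for N atoms (remember two-letter symbols like Cl and Br are single atoms).
Nitrogen count: 2.

2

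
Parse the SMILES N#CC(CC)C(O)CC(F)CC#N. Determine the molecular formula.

C9H13FN2O

Walk through each heavy atom and fill implicit hydrogens from standard valence (C 4, N 3, O 2, S 2, halogen 1):
  atom 1: N, bond orders sum to 3 (valence 3) → 0 H
  atom 2: C, bond orders sum to 4 (valence 4) → 0 H
  atom 3: C, bond orders sum to 3 (valence 4) → 1 H
  atom 4: C, bond orders sum to 2 (valence 4) → 2 H
  atom 5: C, bond orders sum to 1 (valence 4) → 3 H
  atom 6: C, bond orders sum to 3 (valence 4) → 1 H
  atom 7: O, bond orders sum to 1 (valence 2) → 1 H
  atom 8: C, bond orders sum to 2 (valence 4) → 2 H
  atom 9: C, bond orders sum to 3 (valence 4) → 1 H
  atom 10: F (halogen, monovalent) → 0 H
  atom 11: C, bond orders sum to 2 (valence 4) → 2 H
  atom 12: C, bond orders sum to 4 (valence 4) → 0 H
  atom 13: N, bond orders sum to 3 (valence 3) → 0 H
Totals → C:9, H:13, F:1, N:2, O:1.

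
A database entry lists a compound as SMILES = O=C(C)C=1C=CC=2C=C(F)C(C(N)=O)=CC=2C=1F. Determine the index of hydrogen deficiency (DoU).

Molecular formula: C13H9F2NO2.
DoU = (2C + 2 + N − H − X) / 2, where X is the halogen count and O/S are ignored.
    = (2·13 + 2 + 1 − 9 − 2) / 2 = 18 / 2 = 9.

9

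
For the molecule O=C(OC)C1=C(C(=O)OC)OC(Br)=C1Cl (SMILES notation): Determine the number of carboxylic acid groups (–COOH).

Scan the SMILES for the carboxylic acid motif — none present.
Groups that are present: 2 ester.

0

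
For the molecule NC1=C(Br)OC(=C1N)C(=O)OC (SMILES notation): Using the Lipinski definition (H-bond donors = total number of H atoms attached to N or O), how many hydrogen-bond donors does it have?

Donors: find every N or O and count the H atoms it carries.
  atom 1 (N): bond orders sum to 1 → 2 H
  atom 5 (O): bond orders sum to 2 → 0 H
  atom 8 (N): bond orders sum to 1 → 2 H
  atom 10 (O): bond orders sum to 2 → 0 H
  atom 11 (O): bond orders sum to 2 → 0 H
Lipinski HBD = 4.

4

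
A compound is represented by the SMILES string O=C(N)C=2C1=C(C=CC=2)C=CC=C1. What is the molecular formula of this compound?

C11H9NO

Walk through each heavy atom and fill implicit hydrogens from standard valence (C 4, N 3, O 2, S 2, halogen 1):
  atom 1: O, bond orders sum to 2 (valence 2) → 0 H
  atom 2: C, bond orders sum to 4 (valence 4) → 0 H
  atom 3: N, bond orders sum to 1 (valence 3) → 2 H
  atom 4: C, bond orders sum to 4 (valence 4) → 0 H
  atom 5: C, bond orders sum to 4 (valence 4) → 0 H
  atom 6: C, bond orders sum to 4 (valence 4) → 0 H
  atom 7: C, bond orders sum to 3 (valence 4) → 1 H
  atom 8: C, bond orders sum to 3 (valence 4) → 1 H
  atom 9: C, bond orders sum to 3 (valence 4) → 1 H
  atom 10: C, bond orders sum to 3 (valence 4) → 1 H
  atom 11: C, bond orders sum to 3 (valence 4) → 1 H
  atom 12: C, bond orders sum to 3 (valence 4) → 1 H
  atom 13: C, bond orders sum to 3 (valence 4) → 1 H
Totals → C:11, H:9, N:1, O:1.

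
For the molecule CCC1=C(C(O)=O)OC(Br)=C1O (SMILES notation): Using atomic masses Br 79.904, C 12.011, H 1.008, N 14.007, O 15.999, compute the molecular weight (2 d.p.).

235.03 g/mol

First, the molecular formula is C7H7BrO4 (counting implicit H from valence).
  Br: 1 × 79.904 = 79.904
  C: 7 × 12.011 = 84.077
  H: 7 × 1.008 = 7.056
  O: 4 × 15.999 = 63.996
Sum: 1×79.904 + 7×12.011 + 7×1.008 + 4×15.999 = 235.033 → 235.03 g/mol.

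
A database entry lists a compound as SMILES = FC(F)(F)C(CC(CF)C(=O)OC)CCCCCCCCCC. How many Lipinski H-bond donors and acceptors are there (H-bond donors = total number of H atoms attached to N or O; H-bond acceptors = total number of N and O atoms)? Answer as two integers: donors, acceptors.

0, 2

Donors: find every N or O and count the H atoms it carries.
  atom 11 (O): bond orders sum to 2 → 0 H
  atom 12 (O): bond orders sum to 2 → 0 H
Lipinski HBD = 0.
Acceptors: N atoms = 0, O atoms = 2 → HBA = 2.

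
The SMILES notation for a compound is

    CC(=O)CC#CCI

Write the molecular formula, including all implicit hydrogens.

C6H7IO

Walk through each heavy atom and fill implicit hydrogens from standard valence (C 4, N 3, O 2, S 2, halogen 1):
  atom 1: C, bond orders sum to 1 (valence 4) → 3 H
  atom 2: C, bond orders sum to 4 (valence 4) → 0 H
  atom 3: O, bond orders sum to 2 (valence 2) → 0 H
  atom 4: C, bond orders sum to 2 (valence 4) → 2 H
  atom 5: C, bond orders sum to 4 (valence 4) → 0 H
  atom 6: C, bond orders sum to 4 (valence 4) → 0 H
  atom 7: C, bond orders sum to 2 (valence 4) → 2 H
  atom 8: I (halogen, monovalent) → 0 H
Totals → C:6, H:7, I:1, O:1.
In Hill order: C6H7IO.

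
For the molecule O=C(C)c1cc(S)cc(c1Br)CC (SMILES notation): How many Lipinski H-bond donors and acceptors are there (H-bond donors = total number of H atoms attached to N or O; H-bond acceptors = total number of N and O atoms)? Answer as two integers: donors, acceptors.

0, 1

Donors: find every N or O and count the H atoms it carries.
  atom 1 (O): bond orders sum to 2 → 0 H
Lipinski HBD = 0.
Acceptors: N atoms = 0, O atoms = 1 → HBA = 1.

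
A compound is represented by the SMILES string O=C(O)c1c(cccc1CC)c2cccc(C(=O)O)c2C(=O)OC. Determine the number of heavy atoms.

Every atom symbol written in the SMILES (organic subset) is one heavy atom; implicit H are not written.
Heavy atoms by element → C:18, O:6.
Total: 24.

24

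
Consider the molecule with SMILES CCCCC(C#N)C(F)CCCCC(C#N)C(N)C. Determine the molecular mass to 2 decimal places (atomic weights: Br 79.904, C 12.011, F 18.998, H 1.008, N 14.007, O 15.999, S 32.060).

267.39 g/mol

First, the molecular formula is C15H26FN3 (counting implicit H from valence).
  C: 15 × 12.011 = 180.165
  F: 1 × 18.998 = 18.998
  H: 26 × 1.008 = 26.208
  N: 3 × 14.007 = 42.021
Sum: 15×12.011 + 1×18.998 + 26×1.008 + 3×14.007 = 267.392 → 267.39 g/mol.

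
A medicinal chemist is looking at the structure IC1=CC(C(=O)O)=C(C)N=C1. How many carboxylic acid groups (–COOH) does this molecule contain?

The carboxylic acid motif appears at heavy-atom position 5 in the SMILES.
Carboxylic acid count: 1.

1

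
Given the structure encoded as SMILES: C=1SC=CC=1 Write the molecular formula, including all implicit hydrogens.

Walk through each heavy atom and fill implicit hydrogens from standard valence (C 4, N 3, O 2, S 2, halogen 1):
  atom 1: C, bond orders sum to 3 (valence 4) → 1 H
  atom 2: S, bond orders sum to 2 (valence 2) → 0 H
  atom 3: C, bond orders sum to 3 (valence 4) → 1 H
  atom 4: C, bond orders sum to 3 (valence 4) → 1 H
  atom 5: C, bond orders sum to 3 (valence 4) → 1 H
Totals → C:4, H:4, S:1.
In Hill order: C4H4S.

C4H4S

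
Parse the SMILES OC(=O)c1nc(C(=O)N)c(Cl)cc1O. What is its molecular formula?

C7H5ClN2O4

Walk through each heavy atom and fill implicit hydrogens from standard valence (C 4, N 3, O 2, S 2, halogen 1); for lowercase aromatic atoms, an aromatic c carries 1 H when it has two neighbours and 0 H with three, and aromatic n carries 0 H:
  atom 1: O, bond orders sum to 1 (valence 2) → 1 H
  atom 2: C, bond orders sum to 4 (valence 4) → 0 H
  atom 3: O, bond orders sum to 2 (valence 2) → 0 H
  atom 4: aromatic c, 3 neighbours → 0 H
  atom 5: aromatic n, 2 neighbours → 0 H
  atom 6: aromatic c, 3 neighbours → 0 H
  atom 7: C, bond orders sum to 4 (valence 4) → 0 H
  atom 8: O, bond orders sum to 2 (valence 2) → 0 H
  atom 9: N, bond orders sum to 1 (valence 3) → 2 H
  atom 10: aromatic c, 3 neighbours → 0 H
  atom 11: Cl (halogen, monovalent) → 0 H
  atom 12: aromatic c, 2 neighbours → 1 H
  atom 13: aromatic c, 3 neighbours → 0 H
  atom 14: O, bond orders sum to 1 (valence 2) → 1 H
Totals → C:7, H:5, Cl:1, N:2, O:4.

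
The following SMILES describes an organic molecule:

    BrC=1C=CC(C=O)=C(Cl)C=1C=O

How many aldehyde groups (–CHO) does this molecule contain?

2

The aldehyde motif appears at heavy-atom positions 6, 11 in the SMILES.
Aldehyde count: 2.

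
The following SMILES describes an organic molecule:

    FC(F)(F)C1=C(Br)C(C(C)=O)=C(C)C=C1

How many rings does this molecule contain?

1

In SMILES, each pair of matching ring-closure digits denotes one ring-closing bond; the number of such bonds equals the number of independent rings.
Ring-closure bonds here: 1.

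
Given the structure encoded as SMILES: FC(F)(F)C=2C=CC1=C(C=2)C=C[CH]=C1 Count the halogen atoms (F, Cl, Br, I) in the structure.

Halogen atoms appear at heavy-atom positions 1, 3, 4 (3×F).
Halogen count: 3.

3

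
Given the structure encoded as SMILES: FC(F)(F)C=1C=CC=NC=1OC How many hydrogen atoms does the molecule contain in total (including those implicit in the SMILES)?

Walk through each heavy atom and fill implicit hydrogens from standard valence (C 4, N 3, O 2, S 2, halogen 1):
  atom 1: F (halogen, monovalent) → 0 H
  atom 2: C, bond orders sum to 4 (valence 4) → 0 H
  atom 3: F (halogen, monovalent) → 0 H
  atom 4: F (halogen, monovalent) → 0 H
  atom 5: C, bond orders sum to 4 (valence 4) → 0 H
  atom 6: C, bond orders sum to 3 (valence 4) → 1 H
  atom 7: C, bond orders sum to 3 (valence 4) → 1 H
  atom 8: C, bond orders sum to 3 (valence 4) → 1 H
  atom 9: N, bond orders sum to 3 (valence 3) → 0 H
  atom 10: C, bond orders sum to 4 (valence 4) → 0 H
  atom 11: O, bond orders sum to 2 (valence 2) → 0 H
  atom 12: C, bond orders sum to 1 (valence 4) → 3 H
Total hydrogens: 6.

6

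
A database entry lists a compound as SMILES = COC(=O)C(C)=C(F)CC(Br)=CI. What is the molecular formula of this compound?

Walk through each heavy atom and fill implicit hydrogens from standard valence (C 4, N 3, O 2, S 2, halogen 1):
  atom 1: C, bond orders sum to 1 (valence 4) → 3 H
  atom 2: O, bond orders sum to 2 (valence 2) → 0 H
  atom 3: C, bond orders sum to 4 (valence 4) → 0 H
  atom 4: O, bond orders sum to 2 (valence 2) → 0 H
  atom 5: C, bond orders sum to 4 (valence 4) → 0 H
  atom 6: C, bond orders sum to 1 (valence 4) → 3 H
  atom 7: C, bond orders sum to 4 (valence 4) → 0 H
  atom 8: F (halogen, monovalent) → 0 H
  atom 9: C, bond orders sum to 2 (valence 4) → 2 H
  atom 10: C, bond orders sum to 4 (valence 4) → 0 H
  atom 11: Br (halogen, monovalent) → 0 H
  atom 12: C, bond orders sum to 3 (valence 4) → 1 H
  atom 13: I (halogen, monovalent) → 0 H
Totals → C:8, H:9, Br:1, F:1, I:1, O:2.

C8H9BrFIO2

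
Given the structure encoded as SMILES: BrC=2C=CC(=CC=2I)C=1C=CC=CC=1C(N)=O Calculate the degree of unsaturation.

9

Degree of unsaturation = (number of rings) + (number of π bonds).
Ring closures in the SMILES: 2.
π bonds: 7 double bonds (each 1 DoU) → 7 DoU from unsaturation.
Total DoU = 2 + 7 = 9.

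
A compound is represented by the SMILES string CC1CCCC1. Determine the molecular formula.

C6H12

Walk through each heavy atom and fill implicit hydrogens from standard valence (C 4, N 3, O 2, S 2, halogen 1):
  atom 1: C, bond orders sum to 1 (valence 4) → 3 H
  atom 2: C, bond orders sum to 3 (valence 4) → 1 H
  atom 3: C, bond orders sum to 2 (valence 4) → 2 H
  atom 4: C, bond orders sum to 2 (valence 4) → 2 H
  atom 5: C, bond orders sum to 2 (valence 4) → 2 H
  atom 6: C, bond orders sum to 2 (valence 4) → 2 H
Totals → C:6, H:12.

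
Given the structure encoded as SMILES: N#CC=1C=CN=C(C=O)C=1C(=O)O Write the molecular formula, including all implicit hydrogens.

C8H4N2O3

Walk through each heavy atom and fill implicit hydrogens from standard valence (C 4, N 3, O 2, S 2, halogen 1):
  atom 1: N, bond orders sum to 3 (valence 3) → 0 H
  atom 2: C, bond orders sum to 4 (valence 4) → 0 H
  atom 3: C, bond orders sum to 4 (valence 4) → 0 H
  atom 4: C, bond orders sum to 3 (valence 4) → 1 H
  atom 5: C, bond orders sum to 3 (valence 4) → 1 H
  atom 6: N, bond orders sum to 3 (valence 3) → 0 H
  atom 7: C, bond orders sum to 4 (valence 4) → 0 H
  atom 8: C, bond orders sum to 3 (valence 4) → 1 H
  atom 9: O, bond orders sum to 2 (valence 2) → 0 H
  atom 10: C, bond orders sum to 4 (valence 4) → 0 H
  atom 11: C, bond orders sum to 4 (valence 4) → 0 H
  atom 12: O, bond orders sum to 2 (valence 2) → 0 H
  atom 13: O, bond orders sum to 1 (valence 2) → 1 H
Totals → C:8, H:4, N:2, O:3.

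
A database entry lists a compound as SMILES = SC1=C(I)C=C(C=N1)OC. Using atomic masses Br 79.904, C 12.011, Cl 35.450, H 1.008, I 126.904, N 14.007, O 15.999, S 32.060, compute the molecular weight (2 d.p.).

267.08 g/mol

First, the molecular formula is C6H6INOS (counting implicit H from valence).
  C: 6 × 12.011 = 72.066
  H: 6 × 1.008 = 6.048
  I: 1 × 126.904 = 126.904
  N: 1 × 14.007 = 14.007
  O: 1 × 15.999 = 15.999
  S: 1 × 32.060 = 32.060
Sum: 6×12.011 + 6×1.008 + 1×126.904 + 1×14.007 + 1×15.999 + 1×32.060 = 267.084 → 267.08 g/mol.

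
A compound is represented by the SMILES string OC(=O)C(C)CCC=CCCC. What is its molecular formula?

Walk through each heavy atom and fill implicit hydrogens from standard valence (C 4, N 3, O 2, S 2, halogen 1):
  atom 1: O, bond orders sum to 1 (valence 2) → 1 H
  atom 2: C, bond orders sum to 4 (valence 4) → 0 H
  atom 3: O, bond orders sum to 2 (valence 2) → 0 H
  atom 4: C, bond orders sum to 3 (valence 4) → 1 H
  atom 5: C, bond orders sum to 1 (valence 4) → 3 H
  atom 6: C, bond orders sum to 2 (valence 4) → 2 H
  atom 7: C, bond orders sum to 2 (valence 4) → 2 H
  atom 8: C, bond orders sum to 3 (valence 4) → 1 H
  atom 9: C, bond orders sum to 3 (valence 4) → 1 H
  atom 10: C, bond orders sum to 2 (valence 4) → 2 H
  atom 11: C, bond orders sum to 2 (valence 4) → 2 H
  atom 12: C, bond orders sum to 1 (valence 4) → 3 H
Totals → C:10, H:18, O:2.

C10H18O2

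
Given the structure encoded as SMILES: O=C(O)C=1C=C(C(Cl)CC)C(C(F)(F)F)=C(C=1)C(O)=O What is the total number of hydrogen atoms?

Walk through each heavy atom and fill implicit hydrogens from standard valence (C 4, N 3, O 2, S 2, halogen 1):
  atom 1: O, bond orders sum to 2 (valence 2) → 0 H
  atom 2: C, bond orders sum to 4 (valence 4) → 0 H
  atom 3: O, bond orders sum to 1 (valence 2) → 1 H
  atom 4: C, bond orders sum to 4 (valence 4) → 0 H
  atom 5: C, bond orders sum to 3 (valence 4) → 1 H
  atom 6: C, bond orders sum to 4 (valence 4) → 0 H
  atom 7: C, bond orders sum to 3 (valence 4) → 1 H
  atom 8: Cl (halogen, monovalent) → 0 H
  atom 9: C, bond orders sum to 2 (valence 4) → 2 H
  atom 10: C, bond orders sum to 1 (valence 4) → 3 H
  atom 11: C, bond orders sum to 4 (valence 4) → 0 H
  atom 12: C, bond orders sum to 4 (valence 4) → 0 H
  atom 13: F (halogen, monovalent) → 0 H
  atom 14: F (halogen, monovalent) → 0 H
  atom 15: F (halogen, monovalent) → 0 H
  atom 16: C, bond orders sum to 4 (valence 4) → 0 H
  atom 17: C, bond orders sum to 3 (valence 4) → 1 H
  atom 18: C, bond orders sum to 4 (valence 4) → 0 H
  atom 19: O, bond orders sum to 1 (valence 2) → 1 H
  atom 20: O, bond orders sum to 2 (valence 2) → 0 H
Total hydrogens: 10.

10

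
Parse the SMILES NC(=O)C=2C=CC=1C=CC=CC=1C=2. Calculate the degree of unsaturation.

Degree of unsaturation = (number of rings) + (number of π bonds).
Ring closures in the SMILES: 2.
π bonds: 6 double bonds (each 1 DoU) → 6 DoU from unsaturation.
Total DoU = 2 + 6 = 8.

8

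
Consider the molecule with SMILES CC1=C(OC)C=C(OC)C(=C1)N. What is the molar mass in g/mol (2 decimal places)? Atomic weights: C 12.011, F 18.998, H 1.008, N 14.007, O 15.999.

First, the molecular formula is C9H13NO2 (counting implicit H from valence).
  C: 9 × 12.011 = 108.099
  H: 13 × 1.008 = 13.104
  N: 1 × 14.007 = 14.007
  O: 2 × 15.999 = 31.998
Sum: 9×12.011 + 13×1.008 + 1×14.007 + 2×15.999 = 167.208 → 167.21 g/mol.

167.21 g/mol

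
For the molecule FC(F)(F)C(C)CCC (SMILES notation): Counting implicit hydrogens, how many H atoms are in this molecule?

11

Walk through each heavy atom and fill implicit hydrogens from standard valence (C 4, N 3, O 2, S 2, halogen 1):
  atom 1: F (halogen, monovalent) → 0 H
  atom 2: C, bond orders sum to 4 (valence 4) → 0 H
  atom 3: F (halogen, monovalent) → 0 H
  atom 4: F (halogen, monovalent) → 0 H
  atom 5: C, bond orders sum to 3 (valence 4) → 1 H
  atom 6: C, bond orders sum to 1 (valence 4) → 3 H
  atom 7: C, bond orders sum to 2 (valence 4) → 2 H
  atom 8: C, bond orders sum to 2 (valence 4) → 2 H
  atom 9: C, bond orders sum to 1 (valence 4) → 3 H
Total hydrogens: 11.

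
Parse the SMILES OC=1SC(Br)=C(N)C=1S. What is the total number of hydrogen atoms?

4

Walk through each heavy atom and fill implicit hydrogens from standard valence (C 4, N 3, O 2, S 2, halogen 1):
  atom 1: O, bond orders sum to 1 (valence 2) → 1 H
  atom 2: C, bond orders sum to 4 (valence 4) → 0 H
  atom 3: S, bond orders sum to 2 (valence 2) → 0 H
  atom 4: C, bond orders sum to 4 (valence 4) → 0 H
  atom 5: Br (halogen, monovalent) → 0 H
  atom 6: C, bond orders sum to 4 (valence 4) → 0 H
  atom 7: N, bond orders sum to 1 (valence 3) → 2 H
  atom 8: C, bond orders sum to 4 (valence 4) → 0 H
  atom 9: S, bond orders sum to 1 (valence 2) → 1 H
Total hydrogens: 4.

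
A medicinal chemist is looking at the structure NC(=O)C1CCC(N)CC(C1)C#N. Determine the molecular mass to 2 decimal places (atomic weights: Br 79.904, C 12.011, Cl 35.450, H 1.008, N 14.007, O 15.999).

First, the molecular formula is C9H15N3O (counting implicit H from valence).
  C: 9 × 12.011 = 108.099
  H: 15 × 1.008 = 15.120
  N: 3 × 14.007 = 42.021
  O: 1 × 15.999 = 15.999
Sum: 9×12.011 + 15×1.008 + 3×14.007 + 1×15.999 = 181.239 → 181.24 g/mol.

181.24 g/mol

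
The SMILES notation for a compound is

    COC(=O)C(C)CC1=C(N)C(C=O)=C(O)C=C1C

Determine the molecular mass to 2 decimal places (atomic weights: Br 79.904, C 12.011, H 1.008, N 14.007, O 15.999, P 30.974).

First, the molecular formula is C13H17NO4 (counting implicit H from valence).
  C: 13 × 12.011 = 156.143
  H: 17 × 1.008 = 17.136
  N: 1 × 14.007 = 14.007
  O: 4 × 15.999 = 63.996
Sum: 13×12.011 + 17×1.008 + 1×14.007 + 4×15.999 = 251.282 → 251.28 g/mol.

251.28 g/mol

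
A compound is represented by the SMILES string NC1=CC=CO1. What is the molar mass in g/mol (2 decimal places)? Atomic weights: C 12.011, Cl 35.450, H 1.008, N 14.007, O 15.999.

83.09 g/mol

First, the molecular formula is C4H5NO (counting implicit H from valence).
  C: 4 × 12.011 = 48.044
  H: 5 × 1.008 = 5.040
  N: 1 × 14.007 = 14.007
  O: 1 × 15.999 = 15.999
Sum: 4×12.011 + 5×1.008 + 1×14.007 + 1×15.999 = 83.090 → 83.09 g/mol.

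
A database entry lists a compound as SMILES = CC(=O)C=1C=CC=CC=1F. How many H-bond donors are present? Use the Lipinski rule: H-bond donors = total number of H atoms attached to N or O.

Donors: find every N or O and count the H atoms it carries.
  atom 3 (O): bond orders sum to 2 → 0 H
Lipinski HBD = 0.

0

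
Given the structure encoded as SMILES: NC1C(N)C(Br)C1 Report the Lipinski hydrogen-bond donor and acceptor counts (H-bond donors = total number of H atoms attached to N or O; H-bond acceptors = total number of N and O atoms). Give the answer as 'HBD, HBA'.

Donors: find every N or O and count the H atoms it carries.
  atom 1 (N): bond orders sum to 1 → 2 H
  atom 4 (N): bond orders sum to 1 → 2 H
Lipinski HBD = 4.
Acceptors: N atoms = 2, O atoms = 0 → HBA = 2.

4, 2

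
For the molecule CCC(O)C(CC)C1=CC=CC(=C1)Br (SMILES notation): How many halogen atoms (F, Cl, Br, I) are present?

Halogen atoms appear at heavy-atom position 14 (1×Br).
Other groups present: 1 hydroxyl.
Halogen count: 1.

1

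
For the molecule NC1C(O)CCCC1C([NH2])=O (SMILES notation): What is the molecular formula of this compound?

Walk through each heavy atom and fill implicit hydrogens from standard valence (C 4, N 3, O 2, S 2, halogen 1):
  atom 1: N, bond orders sum to 1 (valence 3) → 2 H
  atom 2: C, bond orders sum to 3 (valence 4) → 1 H
  atom 3: C, bond orders sum to 3 (valence 4) → 1 H
  atom 4: O, bond orders sum to 1 (valence 2) → 1 H
  atom 5: C, bond orders sum to 2 (valence 4) → 2 H
  atom 6: C, bond orders sum to 2 (valence 4) → 2 H
  atom 7: C, bond orders sum to 2 (valence 4) → 2 H
  atom 8: C, bond orders sum to 3 (valence 4) → 1 H
  atom 9: C, bond orders sum to 4 (valence 4) → 0 H
  atom 10: N with explicit H count 2
  atom 11: O, bond orders sum to 2 (valence 2) → 0 H
Totals → C:7, H:14, N:2, O:2.

C7H14N2O2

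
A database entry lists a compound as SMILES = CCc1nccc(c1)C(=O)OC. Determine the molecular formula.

Walk through each heavy atom and fill implicit hydrogens from standard valence (C 4, N 3, O 2, S 2, halogen 1); for lowercase aromatic atoms, an aromatic c carries 1 H when it has two neighbours and 0 H with three, and aromatic n carries 0 H:
  atom 1: C, bond orders sum to 1 (valence 4) → 3 H
  atom 2: C, bond orders sum to 2 (valence 4) → 2 H
  atom 3: aromatic c, 3 neighbours → 0 H
  atom 4: aromatic n, 2 neighbours → 0 H
  atom 5: aromatic c, 2 neighbours → 1 H
  atom 6: aromatic c, 2 neighbours → 1 H
  atom 7: aromatic c, 3 neighbours → 0 H
  atom 8: aromatic c, 2 neighbours → 1 H
  atom 9: C, bond orders sum to 4 (valence 4) → 0 H
  atom 10: O, bond orders sum to 2 (valence 2) → 0 H
  atom 11: O, bond orders sum to 2 (valence 2) → 0 H
  atom 12: C, bond orders sum to 1 (valence 4) → 3 H
Totals → C:9, H:11, N:1, O:2.
In Hill order: C9H11NO2.

C9H11NO2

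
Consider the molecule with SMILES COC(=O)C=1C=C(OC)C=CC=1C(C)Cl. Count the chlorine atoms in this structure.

Scan the SMILES for Cl atoms (remember two-letter symbols like Cl and Br are single atoms).
Chlorine count: 1.

1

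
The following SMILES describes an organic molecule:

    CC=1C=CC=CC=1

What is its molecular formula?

C7H8

Walk through each heavy atom and fill implicit hydrogens from standard valence (C 4, N 3, O 2, S 2, halogen 1):
  atom 1: C, bond orders sum to 1 (valence 4) → 3 H
  atom 2: C, bond orders sum to 4 (valence 4) → 0 H
  atom 3: C, bond orders sum to 3 (valence 4) → 1 H
  atom 4: C, bond orders sum to 3 (valence 4) → 1 H
  atom 5: C, bond orders sum to 3 (valence 4) → 1 H
  atom 6: C, bond orders sum to 3 (valence 4) → 1 H
  atom 7: C, bond orders sum to 3 (valence 4) → 1 H
Totals → C:7, H:8.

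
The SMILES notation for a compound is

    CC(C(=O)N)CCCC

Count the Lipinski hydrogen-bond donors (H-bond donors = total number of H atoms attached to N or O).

Donors: find every N or O and count the H atoms it carries.
  atom 4 (O): bond orders sum to 2 → 0 H
  atom 5 (N): bond orders sum to 1 → 2 H
Lipinski HBD = 2.

2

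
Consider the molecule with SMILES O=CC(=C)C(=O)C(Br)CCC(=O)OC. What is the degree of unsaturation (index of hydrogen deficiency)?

Degree of unsaturation = (number of rings) + (number of π bonds).
Ring closures in the SMILES: 0.
π bonds: 4 double bonds (each 1 DoU) → 4 DoU from unsaturation.
Total DoU = 0 + 4 = 4.

4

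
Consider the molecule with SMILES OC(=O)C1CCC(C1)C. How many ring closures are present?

1

In SMILES, each pair of matching ring-closure digits denotes one ring-closing bond; the number of such bonds equals the number of independent rings.
Ring-closure bonds here: 1.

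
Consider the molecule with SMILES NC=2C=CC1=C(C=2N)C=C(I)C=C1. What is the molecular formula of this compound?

Walk through each heavy atom and fill implicit hydrogens from standard valence (C 4, N 3, O 2, S 2, halogen 1):
  atom 1: N, bond orders sum to 1 (valence 3) → 2 H
  atom 2: C, bond orders sum to 4 (valence 4) → 0 H
  atom 3: C, bond orders sum to 3 (valence 4) → 1 H
  atom 4: C, bond orders sum to 3 (valence 4) → 1 H
  atom 5: C, bond orders sum to 4 (valence 4) → 0 H
  atom 6: C, bond orders sum to 4 (valence 4) → 0 H
  atom 7: C, bond orders sum to 4 (valence 4) → 0 H
  atom 8: N, bond orders sum to 1 (valence 3) → 2 H
  atom 9: C, bond orders sum to 3 (valence 4) → 1 H
  atom 10: C, bond orders sum to 4 (valence 4) → 0 H
  atom 11: I (halogen, monovalent) → 0 H
  atom 12: C, bond orders sum to 3 (valence 4) → 1 H
  atom 13: C, bond orders sum to 3 (valence 4) → 1 H
Totals → C:10, H:9, I:1, N:2.
In Hill order: C10H9IN2.

C10H9IN2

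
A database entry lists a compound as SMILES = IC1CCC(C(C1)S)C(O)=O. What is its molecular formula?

Walk through each heavy atom and fill implicit hydrogens from standard valence (C 4, N 3, O 2, S 2, halogen 1):
  atom 1: I (halogen, monovalent) → 0 H
  atom 2: C, bond orders sum to 3 (valence 4) → 1 H
  atom 3: C, bond orders sum to 2 (valence 4) → 2 H
  atom 4: C, bond orders sum to 2 (valence 4) → 2 H
  atom 5: C, bond orders sum to 3 (valence 4) → 1 H
  atom 6: C, bond orders sum to 3 (valence 4) → 1 H
  atom 7: C, bond orders sum to 2 (valence 4) → 2 H
  atom 8: S, bond orders sum to 1 (valence 2) → 1 H
  atom 9: C, bond orders sum to 4 (valence 4) → 0 H
  atom 10: O, bond orders sum to 1 (valence 2) → 1 H
  atom 11: O, bond orders sum to 2 (valence 2) → 0 H
Totals → C:7, H:11, I:1, O:2, S:1.

C7H11IO2S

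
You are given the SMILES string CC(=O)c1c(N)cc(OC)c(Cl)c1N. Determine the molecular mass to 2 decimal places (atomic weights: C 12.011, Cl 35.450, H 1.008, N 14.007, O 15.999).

First, the molecular formula is C9H11ClN2O2 (counting implicit H from valence).
  C: 9 × 12.011 = 108.099
  Cl: 1 × 35.450 = 35.450
  H: 11 × 1.008 = 11.088
  N: 2 × 14.007 = 28.014
  O: 2 × 15.999 = 31.998
Sum: 9×12.011 + 1×35.450 + 11×1.008 + 2×14.007 + 2×15.999 = 214.649 → 214.65 g/mol.

214.65 g/mol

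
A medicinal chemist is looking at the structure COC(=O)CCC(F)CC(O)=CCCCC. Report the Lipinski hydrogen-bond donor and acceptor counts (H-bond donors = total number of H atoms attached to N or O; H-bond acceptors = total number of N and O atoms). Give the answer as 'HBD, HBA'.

Donors: find every N or O and count the H atoms it carries.
  atom 2 (O): bond orders sum to 2 → 0 H
  atom 4 (O): bond orders sum to 2 → 0 H
  atom 11 (O): bond orders sum to 1 → 1 H
Lipinski HBD = 1.
Acceptors: N atoms = 0, O atoms = 3 → HBA = 3.

1, 3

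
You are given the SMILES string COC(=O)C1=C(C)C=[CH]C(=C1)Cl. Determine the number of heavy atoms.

Every atom symbol written in the SMILES (organic subset) is one heavy atom; implicit H are not written.
Heavy atoms by element → C:9, Cl:1, O:2.
Total: 12.

12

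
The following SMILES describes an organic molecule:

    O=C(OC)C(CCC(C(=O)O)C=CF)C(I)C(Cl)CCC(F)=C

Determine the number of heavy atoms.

Every atom symbol written in the SMILES (organic subset) is one heavy atom; implicit H are not written.
Heavy atoms by element → C:15, Cl:1, F:2, I:1, O:4.
Total: 23.

23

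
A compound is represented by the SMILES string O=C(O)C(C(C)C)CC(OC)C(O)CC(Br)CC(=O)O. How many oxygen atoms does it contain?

Scan the SMILES for O atoms (remember two-letter symbols like Cl and Br are single atoms).
Oxygen count: 6.

6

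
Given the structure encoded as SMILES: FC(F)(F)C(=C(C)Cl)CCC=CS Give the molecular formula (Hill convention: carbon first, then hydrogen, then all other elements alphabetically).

Walk through each heavy atom and fill implicit hydrogens from standard valence (C 4, N 3, O 2, S 2, halogen 1):
  atom 1: F (halogen, monovalent) → 0 H
  atom 2: C, bond orders sum to 4 (valence 4) → 0 H
  atom 3: F (halogen, monovalent) → 0 H
  atom 4: F (halogen, monovalent) → 0 H
  atom 5: C, bond orders sum to 4 (valence 4) → 0 H
  atom 6: C, bond orders sum to 4 (valence 4) → 0 H
  atom 7: C, bond orders sum to 1 (valence 4) → 3 H
  atom 8: Cl (halogen, monovalent) → 0 H
  atom 9: C, bond orders sum to 2 (valence 4) → 2 H
  atom 10: C, bond orders sum to 2 (valence 4) → 2 H
  atom 11: C, bond orders sum to 3 (valence 4) → 1 H
  atom 12: C, bond orders sum to 3 (valence 4) → 1 H
  atom 13: S, bond orders sum to 1 (valence 2) → 1 H
Totals → C:8, H:10, Cl:1, F:3, S:1.

C8H10ClF3S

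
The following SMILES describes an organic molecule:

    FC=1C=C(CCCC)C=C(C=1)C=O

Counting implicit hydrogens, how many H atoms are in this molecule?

Walk through each heavy atom and fill implicit hydrogens from standard valence (C 4, N 3, O 2, S 2, halogen 1):
  atom 1: F (halogen, monovalent) → 0 H
  atom 2: C, bond orders sum to 4 (valence 4) → 0 H
  atom 3: C, bond orders sum to 3 (valence 4) → 1 H
  atom 4: C, bond orders sum to 4 (valence 4) → 0 H
  atom 5: C, bond orders sum to 2 (valence 4) → 2 H
  atom 6: C, bond orders sum to 2 (valence 4) → 2 H
  atom 7: C, bond orders sum to 2 (valence 4) → 2 H
  atom 8: C, bond orders sum to 1 (valence 4) → 3 H
  atom 9: C, bond orders sum to 3 (valence 4) → 1 H
  atom 10: C, bond orders sum to 4 (valence 4) → 0 H
  atom 11: C, bond orders sum to 3 (valence 4) → 1 H
  atom 12: C, bond orders sum to 3 (valence 4) → 1 H
  atom 13: O, bond orders sum to 2 (valence 2) → 0 H
Total hydrogens: 13.

13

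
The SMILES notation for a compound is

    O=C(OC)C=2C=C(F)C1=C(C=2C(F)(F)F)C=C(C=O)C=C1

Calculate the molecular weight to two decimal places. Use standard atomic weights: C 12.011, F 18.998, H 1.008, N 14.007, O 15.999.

300.21 g/mol

First, the molecular formula is C14H8F4O3 (counting implicit H from valence).
  C: 14 × 12.011 = 168.154
  F: 4 × 18.998 = 75.992
  H: 8 × 1.008 = 8.064
  O: 3 × 15.999 = 47.997
Sum: 14×12.011 + 4×18.998 + 8×1.008 + 3×15.999 = 300.207 → 300.21 g/mol.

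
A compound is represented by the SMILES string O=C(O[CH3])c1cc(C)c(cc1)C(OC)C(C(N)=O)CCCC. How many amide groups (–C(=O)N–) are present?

The amide motif appears at heavy-atom position 16 in the SMILES.
Other groups present: 1 ester, 1 ether.
Amide count: 1.

1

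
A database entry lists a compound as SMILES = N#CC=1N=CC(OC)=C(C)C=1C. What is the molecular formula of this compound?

Walk through each heavy atom and fill implicit hydrogens from standard valence (C 4, N 3, O 2, S 2, halogen 1):
  atom 1: N, bond orders sum to 3 (valence 3) → 0 H
  atom 2: C, bond orders sum to 4 (valence 4) → 0 H
  atom 3: C, bond orders sum to 4 (valence 4) → 0 H
  atom 4: N, bond orders sum to 3 (valence 3) → 0 H
  atom 5: C, bond orders sum to 3 (valence 4) → 1 H
  atom 6: C, bond orders sum to 4 (valence 4) → 0 H
  atom 7: O, bond orders sum to 2 (valence 2) → 0 H
  atom 8: C, bond orders sum to 1 (valence 4) → 3 H
  atom 9: C, bond orders sum to 4 (valence 4) → 0 H
  atom 10: C, bond orders sum to 1 (valence 4) → 3 H
  atom 11: C, bond orders sum to 4 (valence 4) → 0 H
  atom 12: C, bond orders sum to 1 (valence 4) → 3 H
Totals → C:9, H:10, N:2, O:1.

C9H10N2O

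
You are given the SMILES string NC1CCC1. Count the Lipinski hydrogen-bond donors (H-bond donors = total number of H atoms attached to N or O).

Donors: find every N or O and count the H atoms it carries.
  atom 1 (N): bond orders sum to 1 → 2 H
Lipinski HBD = 2.

2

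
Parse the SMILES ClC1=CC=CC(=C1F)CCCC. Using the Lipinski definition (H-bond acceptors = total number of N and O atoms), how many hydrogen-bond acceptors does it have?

N atoms: 0; O atoms: 0.
Lipinski HBA = 0 + 0 = 0.

0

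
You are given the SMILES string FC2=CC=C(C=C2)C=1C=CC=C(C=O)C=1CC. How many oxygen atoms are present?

1

Scan the SMILES for O atoms (remember two-letter symbols like Cl and Br are single atoms).
Oxygen count: 1.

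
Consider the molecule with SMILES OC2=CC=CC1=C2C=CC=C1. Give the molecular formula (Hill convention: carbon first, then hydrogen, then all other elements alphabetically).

Walk through each heavy atom and fill implicit hydrogens from standard valence (C 4, N 3, O 2, S 2, halogen 1):
  atom 1: O, bond orders sum to 1 (valence 2) → 1 H
  atom 2: C, bond orders sum to 4 (valence 4) → 0 H
  atom 3: C, bond orders sum to 3 (valence 4) → 1 H
  atom 4: C, bond orders sum to 3 (valence 4) → 1 H
  atom 5: C, bond orders sum to 3 (valence 4) → 1 H
  atom 6: C, bond orders sum to 4 (valence 4) → 0 H
  atom 7: C, bond orders sum to 4 (valence 4) → 0 H
  atom 8: C, bond orders sum to 3 (valence 4) → 1 H
  atom 9: C, bond orders sum to 3 (valence 4) → 1 H
  atom 10: C, bond orders sum to 3 (valence 4) → 1 H
  atom 11: C, bond orders sum to 3 (valence 4) → 1 H
Totals → C:10, H:8, O:1.
In Hill order: C10H8O.

C10H8O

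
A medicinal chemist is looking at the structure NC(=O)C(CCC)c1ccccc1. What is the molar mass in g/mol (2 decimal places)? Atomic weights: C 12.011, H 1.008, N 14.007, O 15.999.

First, the molecular formula is C11H15NO (counting implicit H from valence).
  C: 11 × 12.011 = 132.121
  H: 15 × 1.008 = 15.120
  N: 1 × 14.007 = 14.007
  O: 1 × 15.999 = 15.999
Sum: 11×12.011 + 15×1.008 + 1×14.007 + 1×15.999 = 177.247 → 177.25 g/mol.

177.25 g/mol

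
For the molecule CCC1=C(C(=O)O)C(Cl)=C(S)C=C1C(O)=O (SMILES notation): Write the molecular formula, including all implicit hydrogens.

C10H9ClO4S

Walk through each heavy atom and fill implicit hydrogens from standard valence (C 4, N 3, O 2, S 2, halogen 1):
  atom 1: C, bond orders sum to 1 (valence 4) → 3 H
  atom 2: C, bond orders sum to 2 (valence 4) → 2 H
  atom 3: C, bond orders sum to 4 (valence 4) → 0 H
  atom 4: C, bond orders sum to 4 (valence 4) → 0 H
  atom 5: C, bond orders sum to 4 (valence 4) → 0 H
  atom 6: O, bond orders sum to 2 (valence 2) → 0 H
  atom 7: O, bond orders sum to 1 (valence 2) → 1 H
  atom 8: C, bond orders sum to 4 (valence 4) → 0 H
  atom 9: Cl (halogen, monovalent) → 0 H
  atom 10: C, bond orders sum to 4 (valence 4) → 0 H
  atom 11: S, bond orders sum to 1 (valence 2) → 1 H
  atom 12: C, bond orders sum to 3 (valence 4) → 1 H
  atom 13: C, bond orders sum to 4 (valence 4) → 0 H
  atom 14: C, bond orders sum to 4 (valence 4) → 0 H
  atom 15: O, bond orders sum to 1 (valence 2) → 1 H
  atom 16: O, bond orders sum to 2 (valence 2) → 0 H
Totals → C:10, H:9, Cl:1, O:4, S:1.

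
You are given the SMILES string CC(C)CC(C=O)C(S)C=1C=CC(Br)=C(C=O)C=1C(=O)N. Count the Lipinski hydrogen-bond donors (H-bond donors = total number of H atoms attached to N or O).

Donors: find every N or O and count the H atoms it carries.
  atom 7 (O): bond orders sum to 2 → 0 H
  atom 17 (O): bond orders sum to 2 → 0 H
  atom 20 (O): bond orders sum to 2 → 0 H
  atom 21 (N): bond orders sum to 1 → 2 H
Lipinski HBD = 2.

2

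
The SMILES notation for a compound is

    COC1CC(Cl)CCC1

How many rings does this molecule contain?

1

In SMILES, each pair of matching ring-closure digits denotes one ring-closing bond; the number of such bonds equals the number of independent rings.
Ring-closure bonds here: 1.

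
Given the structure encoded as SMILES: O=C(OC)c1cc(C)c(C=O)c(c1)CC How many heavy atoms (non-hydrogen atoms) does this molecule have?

Every atom symbol written in the SMILES (organic subset) is one heavy atom; implicit H are not written.
Heavy atoms by element → C:12, O:3.
Total: 15.

15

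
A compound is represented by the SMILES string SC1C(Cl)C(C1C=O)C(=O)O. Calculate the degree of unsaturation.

3

Degree of unsaturation = (number of rings) + (number of π bonds).
Ring closures in the SMILES: 1.
π bonds: 2 double bonds (each 1 DoU) → 2 DoU from unsaturation.
Total DoU = 1 + 2 = 3.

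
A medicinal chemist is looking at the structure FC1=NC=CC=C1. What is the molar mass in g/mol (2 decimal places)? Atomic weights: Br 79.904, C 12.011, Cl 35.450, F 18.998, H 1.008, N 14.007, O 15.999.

97.09 g/mol

First, the molecular formula is C5H4FN (counting implicit H from valence).
  C: 5 × 12.011 = 60.055
  F: 1 × 18.998 = 18.998
  H: 4 × 1.008 = 4.032
  N: 1 × 14.007 = 14.007
Sum: 5×12.011 + 1×18.998 + 4×1.008 + 1×14.007 = 97.092 → 97.09 g/mol.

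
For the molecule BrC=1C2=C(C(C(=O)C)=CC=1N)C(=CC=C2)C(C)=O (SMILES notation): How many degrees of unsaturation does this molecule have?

Degree of unsaturation = (number of rings) + (number of π bonds).
Ring closures in the SMILES: 2.
π bonds: 7 double bonds (each 1 DoU) → 7 DoU from unsaturation.
Total DoU = 2 + 7 = 9.

9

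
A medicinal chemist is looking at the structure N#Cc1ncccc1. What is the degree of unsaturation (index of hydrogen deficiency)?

6

Molecular formula: C6H4N2.
DoU = (2C + 2 + N − H − X) / 2, where X is the halogen count and O/S are ignored.
    = (2·6 + 2 + 2 − 4 − 0) / 2 = 12 / 2 = 6.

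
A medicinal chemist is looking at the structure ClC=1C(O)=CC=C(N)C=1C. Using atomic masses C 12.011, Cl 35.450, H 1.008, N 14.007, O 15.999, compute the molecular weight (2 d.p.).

157.60 g/mol

First, the molecular formula is C7H8ClNO (counting implicit H from valence).
  C: 7 × 12.011 = 84.077
  Cl: 1 × 35.450 = 35.450
  H: 8 × 1.008 = 8.064
  N: 1 × 14.007 = 14.007
  O: 1 × 15.999 = 15.999
Sum: 7×12.011 + 1×35.450 + 8×1.008 + 1×14.007 + 1×15.999 = 157.597 → 157.60 g/mol.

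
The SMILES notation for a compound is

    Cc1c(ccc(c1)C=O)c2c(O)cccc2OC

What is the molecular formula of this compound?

Walk through each heavy atom and fill implicit hydrogens from standard valence (C 4, N 3, O 2, S 2, halogen 1); for lowercase aromatic atoms, an aromatic c carries 1 H when it has two neighbours and 0 H with three, and aromatic n carries 0 H:
  atom 1: C, bond orders sum to 1 (valence 4) → 3 H
  atom 2: aromatic c, 3 neighbours → 0 H
  atom 3: aromatic c, 3 neighbours → 0 H
  atom 4: aromatic c, 2 neighbours → 1 H
  atom 5: aromatic c, 2 neighbours → 1 H
  atom 6: aromatic c, 3 neighbours → 0 H
  atom 7: aromatic c, 2 neighbours → 1 H
  atom 8: C, bond orders sum to 3 (valence 4) → 1 H
  atom 9: O, bond orders sum to 2 (valence 2) → 0 H
  atom 10: aromatic c, 3 neighbours → 0 H
  atom 11: aromatic c, 3 neighbours → 0 H
  atom 12: O, bond orders sum to 1 (valence 2) → 1 H
  atom 13: aromatic c, 2 neighbours → 1 H
  atom 14: aromatic c, 2 neighbours → 1 H
  atom 15: aromatic c, 2 neighbours → 1 H
  atom 16: aromatic c, 3 neighbours → 0 H
  atom 17: O, bond orders sum to 2 (valence 2) → 0 H
  atom 18: C, bond orders sum to 1 (valence 4) → 3 H
Totals → C:15, H:14, O:3.
In Hill order: C15H14O3.

C15H14O3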